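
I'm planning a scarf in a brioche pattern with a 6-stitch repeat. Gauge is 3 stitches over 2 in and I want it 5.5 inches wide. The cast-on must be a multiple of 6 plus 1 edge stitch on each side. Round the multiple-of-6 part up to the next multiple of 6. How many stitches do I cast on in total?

3 / 2 = 1.5 sts per inch.
5.5 × 1.5 = 8.25 sts.
Less 2 edge sts → 6.25 for the repeat.
Next multiple of 6: 12.
Add back 2 edge sts → 14.

CO 14 sts.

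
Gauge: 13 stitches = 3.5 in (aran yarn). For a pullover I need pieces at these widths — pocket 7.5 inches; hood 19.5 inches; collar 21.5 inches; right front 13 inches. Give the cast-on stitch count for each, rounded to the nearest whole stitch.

Rate = 13/3.5 = 3.714 sts per in.
pocket: 7.5 × 3.714 = 27.86 → 28.
hood: 19.5 × 3.714 = 72.43 → 72.
collar: 21.5 × 3.714 = 79.86 → 80.
right front: 13 × 3.714 = 48.29 → 48.

pocket 28; hood 72; collar 80; right front 48.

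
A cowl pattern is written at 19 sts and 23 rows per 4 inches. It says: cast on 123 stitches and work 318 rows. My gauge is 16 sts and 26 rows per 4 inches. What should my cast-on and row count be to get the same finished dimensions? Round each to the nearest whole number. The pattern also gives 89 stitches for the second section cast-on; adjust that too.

Stitches: 123 × 16/19 = 103.58 → 104.
Rows: 318 × 26/23 = 359.48 → 359.
second section cast-on: 89 × 16/19 = 74.95 → 75.

Cast on 104 stitches; work 359 rows; second section cast-on 75 stitches.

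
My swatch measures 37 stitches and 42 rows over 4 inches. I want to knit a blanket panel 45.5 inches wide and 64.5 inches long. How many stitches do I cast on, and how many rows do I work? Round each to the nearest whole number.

Cast on 421 stitches and work 677 rows.

Stitch gauge = 37/4 = 9.25 sts/in; 45.5 × 9.25 = 420.88 → 421 sts.
Row gauge = 42/4 = 10.5 rows/in; 64.5 × 10.5 = 677.25 → 677 rows.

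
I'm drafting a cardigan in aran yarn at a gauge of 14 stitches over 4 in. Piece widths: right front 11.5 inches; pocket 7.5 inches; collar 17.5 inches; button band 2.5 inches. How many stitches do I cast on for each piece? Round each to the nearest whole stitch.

Rate = 14/4 = 3.5 sts per in.
right front: 11.5 × 3.5 = 40.25 → 40.
pocket: 7.5 × 3.5 = 26.25 → 26.
collar: 17.5 × 3.5 = 61.25 → 61.
button band: 2.5 × 3.5 = 8.75 → 9.

right front 40; pocket 26; collar 61; button band 9.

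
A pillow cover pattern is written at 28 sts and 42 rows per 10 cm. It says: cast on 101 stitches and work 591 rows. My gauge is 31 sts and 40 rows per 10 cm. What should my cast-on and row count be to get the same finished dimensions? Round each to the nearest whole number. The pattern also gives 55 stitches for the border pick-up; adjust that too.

Cast on 112 stitches; work 563 rows; border pick-up 61 stitches.

Stitches: 101 × 31/28 = 111.82 → 112.
Rows: 591 × 40/42 = 562.86 → 563.
border pick-up: 55 × 31/28 = 60.89 → 61.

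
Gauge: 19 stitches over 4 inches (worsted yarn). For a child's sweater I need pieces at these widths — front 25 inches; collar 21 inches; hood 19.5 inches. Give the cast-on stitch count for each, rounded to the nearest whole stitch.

Rate = 19/4 = 4.75 sts per in.
front: 25 × 4.75 = 118.75 → 119.
collar: 21 × 4.75 = 99.75 → 100.
hood: 19.5 × 4.75 = 92.62 → 93.

front 119; collar 100; hood 93.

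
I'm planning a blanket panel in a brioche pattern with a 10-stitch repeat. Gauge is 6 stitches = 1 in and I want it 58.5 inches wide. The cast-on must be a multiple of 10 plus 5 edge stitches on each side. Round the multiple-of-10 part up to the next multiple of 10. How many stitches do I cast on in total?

360 stitches.

6 / 1 = 6 sts per inch.
58.5 × 6 = 351.00 sts.
Less 10 edge sts → 341.00 for the repeat.
Next multiple of 10: 350.
Add back 10 edge sts → 360.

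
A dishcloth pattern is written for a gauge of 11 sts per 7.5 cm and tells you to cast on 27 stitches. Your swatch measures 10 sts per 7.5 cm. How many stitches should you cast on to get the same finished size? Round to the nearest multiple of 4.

24 stitches.

Scale factor = 10 / 11 = 0.909.
27 × 10 / 11 = 24.55 sts.
→ 24 sts.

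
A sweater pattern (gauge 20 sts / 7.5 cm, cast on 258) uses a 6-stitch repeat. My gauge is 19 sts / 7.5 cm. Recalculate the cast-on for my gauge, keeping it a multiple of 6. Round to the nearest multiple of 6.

Cast on 246 stitches.

258 × 19 / 20 = 245.10.
Nearest multiple of 6: 246.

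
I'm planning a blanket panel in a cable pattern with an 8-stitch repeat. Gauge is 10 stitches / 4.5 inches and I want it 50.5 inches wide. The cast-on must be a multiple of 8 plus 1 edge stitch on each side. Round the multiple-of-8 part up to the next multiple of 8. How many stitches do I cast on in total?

114 stitches.

10 / 4.5 = 2.222 sts per inch.
50.5 × 2.222 = 112.22 sts.
Less 2 edge sts → 110.22 for the repeat.
Next multiple of 8: 112.
Add back 2 edge sts → 114.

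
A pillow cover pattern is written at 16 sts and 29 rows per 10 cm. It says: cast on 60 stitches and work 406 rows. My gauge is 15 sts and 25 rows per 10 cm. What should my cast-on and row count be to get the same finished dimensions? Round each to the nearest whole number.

Stitches: 60 × 15/16 = 56.25 → 56.
Rows: 406 × 25/29 = 350.00 → 350.

Cast on 56 stitches; work 350 rows.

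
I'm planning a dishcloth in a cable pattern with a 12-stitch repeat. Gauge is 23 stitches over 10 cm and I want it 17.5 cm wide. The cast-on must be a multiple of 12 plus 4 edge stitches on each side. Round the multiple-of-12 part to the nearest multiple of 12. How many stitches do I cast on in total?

23 / 10 = 2.3 sts per cm.
17.5 × 2.3 = 40.25 sts.
Less 8 edge sts → 32.25 for the repeat.
Nearest multiple of 12: 36.
Add back 8 edge sts → 44.

Cast on 44 stitches.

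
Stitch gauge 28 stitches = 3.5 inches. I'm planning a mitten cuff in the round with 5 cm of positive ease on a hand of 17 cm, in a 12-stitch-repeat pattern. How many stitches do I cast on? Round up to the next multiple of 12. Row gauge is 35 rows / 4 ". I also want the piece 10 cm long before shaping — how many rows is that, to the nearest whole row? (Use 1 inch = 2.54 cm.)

Cast on 72 stitches; work 34 rows.

Finished = 17 + 5 = 22 cm.
22 cm × 1/2.54 = 8.66 inches.
28/3.5 = 8 sts per in; 8.66 × 8 = 69.29 sts.
Next multiple of 12 → 72.
10 cm = 3.94 inches; × 8.75 = 34.45 → 34 rows.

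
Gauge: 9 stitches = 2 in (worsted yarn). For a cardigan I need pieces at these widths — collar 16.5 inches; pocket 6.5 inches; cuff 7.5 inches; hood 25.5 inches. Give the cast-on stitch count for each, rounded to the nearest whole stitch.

collar 74; pocket 29; cuff 34; hood 115.

Rate = 9/2 = 4.5 sts per in.
collar: 16.5 × 4.5 = 74.25 → 74.
pocket: 6.5 × 4.5 = 29.25 → 29.
cuff: 7.5 × 4.5 = 33.75 → 34.
hood: 25.5 × 4.5 = 114.75 → 115.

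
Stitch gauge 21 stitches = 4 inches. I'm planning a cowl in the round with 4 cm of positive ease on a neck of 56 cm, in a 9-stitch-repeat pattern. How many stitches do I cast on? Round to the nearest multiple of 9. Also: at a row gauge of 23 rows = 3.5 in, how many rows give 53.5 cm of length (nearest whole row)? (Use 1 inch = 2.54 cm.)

Cast on 126 stitches; work 138 rows.

Finished = 56 + 4 = 60 cm.
60 cm × 1/2.54 = 23.62 inches.
21/4 = 5.25 sts per in; 23.62 × 5.25 = 124.02 sts.
Nearest multiple of 9 → 126.
53.5 cm = 21.06 inches; × 6.571 = 138.41 → 138 rows.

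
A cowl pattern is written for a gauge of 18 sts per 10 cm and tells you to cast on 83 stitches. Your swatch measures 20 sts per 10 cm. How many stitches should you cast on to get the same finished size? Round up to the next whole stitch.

Scale factor = 20 / 18 = 1.111.
83 × 20 / 18 = 92.22 sts.
→ 93 sts.

93 stitches.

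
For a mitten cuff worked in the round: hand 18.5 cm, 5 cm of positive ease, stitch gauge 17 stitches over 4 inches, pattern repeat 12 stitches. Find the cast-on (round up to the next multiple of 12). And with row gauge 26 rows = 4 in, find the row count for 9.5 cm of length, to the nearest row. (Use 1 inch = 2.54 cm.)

Cast on 48 stitches; work 24 rows.

Finished = 18.5 + 5 = 23.5 cm.
23.5 cm × 1/2.54 = 9.25 inches.
17/4 = 4.25 sts per in; 9.25 × 4.25 = 39.32 sts.
Next multiple of 12 → 48.
9.5 cm = 3.74 inches; × 6.5 = 24.31 → 24 rows.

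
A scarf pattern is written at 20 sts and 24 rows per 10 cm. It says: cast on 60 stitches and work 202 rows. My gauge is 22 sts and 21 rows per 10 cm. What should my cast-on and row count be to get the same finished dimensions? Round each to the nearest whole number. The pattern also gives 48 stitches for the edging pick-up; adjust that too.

Cast on 66 stitches; work 177 rows; edging pick-up 53 stitches.

Stitches: 60 × 22/20 = 66.00 → 66.
Rows: 202 × 21/24 = 176.75 → 177.
edging pick-up: 48 × 22/20 = 52.80 → 53.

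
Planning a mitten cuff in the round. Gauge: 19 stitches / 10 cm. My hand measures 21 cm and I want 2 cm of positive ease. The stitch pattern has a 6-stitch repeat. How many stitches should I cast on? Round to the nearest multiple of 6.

CO 42 sts.

Finished = 21 + 2 = 23 cm.
19 / 10 = 1.9 sts/cm.
23 × 1.9 = 43.70 sts.
Nearest multiple of 6: 42.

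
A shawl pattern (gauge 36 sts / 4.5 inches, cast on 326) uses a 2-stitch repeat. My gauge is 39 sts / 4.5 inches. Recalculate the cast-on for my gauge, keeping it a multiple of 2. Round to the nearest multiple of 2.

326 × 39 / 36 = 353.17.
Nearest multiple of 2: 354.

Cast on 354 stitches.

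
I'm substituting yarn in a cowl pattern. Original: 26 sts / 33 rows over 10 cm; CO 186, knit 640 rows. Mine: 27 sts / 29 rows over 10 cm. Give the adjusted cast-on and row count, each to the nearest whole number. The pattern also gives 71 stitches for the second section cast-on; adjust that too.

Stitches: 186 × 27/26 = 193.15 → 193.
Rows: 640 × 29/33 = 562.42 → 562.
second section cast-on: 71 × 27/26 = 73.73 → 74.

Cast on 193 stitches; work 562 rows; second section cast-on 74 stitches.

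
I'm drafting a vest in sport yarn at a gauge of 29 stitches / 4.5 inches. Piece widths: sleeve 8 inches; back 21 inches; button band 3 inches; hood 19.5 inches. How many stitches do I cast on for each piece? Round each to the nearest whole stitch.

Rate = 29/4.5 = 6.444 sts per in.
sleeve: 8 × 6.444 = 51.56 → 52.
back: 21 × 6.444 = 135.33 → 135.
button band: 3 × 6.444 = 19.33 → 19.
hood: 19.5 × 6.444 = 125.67 → 126.

sleeve 52; back 135; button band 19; hood 126.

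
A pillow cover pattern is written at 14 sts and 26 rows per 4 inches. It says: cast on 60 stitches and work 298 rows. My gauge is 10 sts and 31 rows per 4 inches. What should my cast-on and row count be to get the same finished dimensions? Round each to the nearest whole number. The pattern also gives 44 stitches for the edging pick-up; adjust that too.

Cast on 43 stitches; work 355 rows; edging pick-up 31 stitches.

Stitches: 60 × 10/14 = 42.86 → 43.
Rows: 298 × 31/26 = 355.31 → 355.
edging pick-up: 44 × 10/14 = 31.43 → 31.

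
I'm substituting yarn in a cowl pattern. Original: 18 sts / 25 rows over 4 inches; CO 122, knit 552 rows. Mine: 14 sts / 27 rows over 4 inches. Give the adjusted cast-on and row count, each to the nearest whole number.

Cast on 95 stitches; work 596 rows.

Stitches: 122 × 14/18 = 94.89 → 95.
Rows: 552 × 27/25 = 596.16 → 596.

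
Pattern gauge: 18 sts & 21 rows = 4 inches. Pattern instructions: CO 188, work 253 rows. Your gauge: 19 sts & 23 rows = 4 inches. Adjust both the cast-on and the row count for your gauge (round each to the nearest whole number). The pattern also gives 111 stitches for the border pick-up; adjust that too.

Cast on 198 stitches; work 277 rows; border pick-up 117 stitches.

Stitches: 188 × 19/18 = 198.44 → 198.
Rows: 253 × 23/21 = 277.10 → 277.
border pick-up: 111 × 19/18 = 117.17 → 117.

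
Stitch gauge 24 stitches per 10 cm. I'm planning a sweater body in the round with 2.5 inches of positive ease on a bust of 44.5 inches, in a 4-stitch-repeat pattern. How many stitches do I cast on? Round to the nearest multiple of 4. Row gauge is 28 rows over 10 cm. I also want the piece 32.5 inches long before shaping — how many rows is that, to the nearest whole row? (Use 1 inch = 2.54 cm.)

Finished = 44.5 + 2.5 = 47 inches.
47 inches × 2.54 = 119.38 cm.
24/10 = 2.4 sts per cm; 119.38 × 2.4 = 286.51 sts.
Nearest multiple of 4 → 288.
32.5 inches = 82.55 cm; × 2.8 = 231.14 → 231 rows.

Cast on 288 stitches; work 231 rows.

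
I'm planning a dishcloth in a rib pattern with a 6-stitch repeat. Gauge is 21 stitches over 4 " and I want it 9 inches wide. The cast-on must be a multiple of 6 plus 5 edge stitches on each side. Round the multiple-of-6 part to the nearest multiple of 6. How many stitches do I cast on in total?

CO 46 sts.

21 / 4 = 5.25 sts per inch.
9 × 5.25 = 47.25 sts.
Less 10 edge sts → 37.25 for the repeat.
Nearest multiple of 6: 36.
Add back 10 edge sts → 46.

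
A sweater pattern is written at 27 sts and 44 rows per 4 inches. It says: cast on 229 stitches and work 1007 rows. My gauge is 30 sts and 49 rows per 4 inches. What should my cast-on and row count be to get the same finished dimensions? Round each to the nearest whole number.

Cast on 254 stitches; work 1121 rows.

Stitches: 229 × 30/27 = 254.44 → 254.
Rows: 1007 × 49/44 = 1121.43 → 1121.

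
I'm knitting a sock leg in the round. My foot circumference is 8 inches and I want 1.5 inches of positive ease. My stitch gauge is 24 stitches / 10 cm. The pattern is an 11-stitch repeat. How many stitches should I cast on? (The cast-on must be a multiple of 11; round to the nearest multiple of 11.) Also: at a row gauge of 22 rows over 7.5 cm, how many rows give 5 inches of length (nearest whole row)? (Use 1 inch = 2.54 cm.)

Finished = 8 + 1.5 = 9.5 inches.
9.5 inches × 2.54 = 24.13 cm.
24/10 = 2.4 sts per cm; 24.13 × 2.4 = 57.91 sts.
Nearest multiple of 11 → 55.
5 inches = 12.70 cm; × 2.933 = 37.25 → 37 rows.

Cast on 55 stitches; work 37 rows.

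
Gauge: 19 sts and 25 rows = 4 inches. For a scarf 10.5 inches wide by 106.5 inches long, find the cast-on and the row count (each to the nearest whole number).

Stitch gauge = 19/4 = 4.75 sts/in; 10.5 × 4.75 = 49.88 → 50 sts.
Row gauge = 25/4 = 6.25 rows/in; 106.5 × 6.25 = 665.62 → 666 rows.

Cast on 50 stitches and work 666 rows.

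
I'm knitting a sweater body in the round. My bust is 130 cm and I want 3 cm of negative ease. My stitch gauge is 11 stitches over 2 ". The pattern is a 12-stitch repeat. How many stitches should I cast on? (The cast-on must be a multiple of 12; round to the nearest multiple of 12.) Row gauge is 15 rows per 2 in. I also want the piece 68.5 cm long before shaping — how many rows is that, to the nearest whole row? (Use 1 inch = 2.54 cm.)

Cast on 276 stitches; work 202 rows.

Finished = 130 − 3 = 127 cm.
127 cm × 1/2.54 = 50.00 inches.
11/2 = 5.5 sts per in; 50.00 × 5.5 = 275.00 sts.
Nearest multiple of 12 → 276.
68.5 cm = 26.97 inches; × 7.5 = 202.26 → 202 rows.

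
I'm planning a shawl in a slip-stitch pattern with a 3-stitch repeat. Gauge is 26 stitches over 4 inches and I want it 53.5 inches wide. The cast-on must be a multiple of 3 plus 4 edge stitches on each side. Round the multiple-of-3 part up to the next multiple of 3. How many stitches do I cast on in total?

26 / 4 = 6.5 sts per inch.
53.5 × 6.5 = 347.75 sts.
Less 8 edge sts → 339.75 for the repeat.
Next multiple of 3: 342.
Add back 8 edge sts → 350.

Cast on 350 stitches.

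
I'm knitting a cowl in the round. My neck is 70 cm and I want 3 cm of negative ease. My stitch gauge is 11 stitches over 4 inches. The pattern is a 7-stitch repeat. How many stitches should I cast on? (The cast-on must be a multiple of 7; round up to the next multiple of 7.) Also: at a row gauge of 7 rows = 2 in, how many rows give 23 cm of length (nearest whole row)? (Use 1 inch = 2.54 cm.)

Cast on 77 stitches; work 32 rows.

Finished = 70 − 3 = 67 cm.
67 cm × 1/2.54 = 26.38 inches.
11/4 = 2.75 sts per in; 26.38 × 2.75 = 72.54 sts.
Next multiple of 7 → 77.
23 cm = 9.06 inches; × 3.5 = 31.69 → 32 rows.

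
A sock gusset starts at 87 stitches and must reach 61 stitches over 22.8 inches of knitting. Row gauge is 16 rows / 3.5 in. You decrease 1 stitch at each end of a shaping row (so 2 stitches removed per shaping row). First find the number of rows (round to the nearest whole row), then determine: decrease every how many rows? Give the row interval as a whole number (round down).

Decrease every 8th row.

Rows = 22.8 × 4.571 = 104.2 → 104 rows.
Stitches to remove: 26 → 13 shaping rows (at 2 st each).
104 / 13 = 8.00 → every 8 rows.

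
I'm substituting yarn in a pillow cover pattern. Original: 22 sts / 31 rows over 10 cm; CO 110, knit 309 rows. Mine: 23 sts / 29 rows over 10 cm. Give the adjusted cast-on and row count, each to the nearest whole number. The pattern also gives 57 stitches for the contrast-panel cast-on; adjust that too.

Cast on 115 stitches; work 289 rows; contrast-panel cast-on 60 stitches.

Stitches: 110 × 23/22 = 115.00 → 115.
Rows: 309 × 29/31 = 289.06 → 289.
contrast-panel cast-on: 57 × 23/22 = 59.59 → 60.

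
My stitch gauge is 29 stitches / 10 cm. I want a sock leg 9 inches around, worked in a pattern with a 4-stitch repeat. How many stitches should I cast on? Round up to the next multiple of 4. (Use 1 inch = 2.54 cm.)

Cast on 68 stitches.

9 in = 9 × 2.54 = 22.86 cm.
29 / 10 = 2.9 sts/cm.
22.86 × 2.9 = 66.29 sts.
→ 68.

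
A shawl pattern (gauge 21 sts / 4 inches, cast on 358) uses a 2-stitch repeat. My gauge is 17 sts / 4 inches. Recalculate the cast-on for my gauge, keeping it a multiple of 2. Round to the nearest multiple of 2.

CO 290 sts.

358 × 17 / 21 = 289.81.
Nearest multiple of 2: 290.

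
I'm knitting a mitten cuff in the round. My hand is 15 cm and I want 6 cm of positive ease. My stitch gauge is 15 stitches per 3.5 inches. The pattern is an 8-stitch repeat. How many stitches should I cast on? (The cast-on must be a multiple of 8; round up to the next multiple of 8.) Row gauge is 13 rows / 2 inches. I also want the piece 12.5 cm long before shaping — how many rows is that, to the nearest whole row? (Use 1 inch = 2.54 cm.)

Cast on 40 stitches; work 32 rows.

Finished = 15 + 6 = 21 cm.
21 cm × 1/2.54 = 8.27 inches.
15/3.5 = 4.286 sts per in; 8.27 × 4.286 = 35.43 sts.
Next multiple of 8 → 40.
12.5 cm = 4.92 inches; × 6.5 = 31.99 → 32 rows.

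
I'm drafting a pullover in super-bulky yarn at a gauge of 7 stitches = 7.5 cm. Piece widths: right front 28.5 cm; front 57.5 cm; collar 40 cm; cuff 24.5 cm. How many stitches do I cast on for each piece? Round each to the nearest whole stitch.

Rate = 7/7.5 = 0.933 sts per cm.
right front: 28.5 × 0.933 = 26.60 → 27.
front: 57.5 × 0.933 = 53.67 → 54.
collar: 40 × 0.933 = 37.33 → 37.
cuff: 24.5 × 0.933 = 22.87 → 23.

right front 27; front 54; collar 37; cuff 23.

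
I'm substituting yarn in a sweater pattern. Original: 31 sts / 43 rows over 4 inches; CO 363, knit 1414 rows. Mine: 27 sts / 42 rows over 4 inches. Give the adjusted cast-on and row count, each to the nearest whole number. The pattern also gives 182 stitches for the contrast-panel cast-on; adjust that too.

Cast on 316 stitches; work 1381 rows; contrast-panel cast-on 159 stitches.

Stitches: 363 × 27/31 = 316.16 → 316.
Rows: 1414 × 42/43 = 1381.12 → 1381.
contrast-panel cast-on: 182 × 27/31 = 158.52 → 159.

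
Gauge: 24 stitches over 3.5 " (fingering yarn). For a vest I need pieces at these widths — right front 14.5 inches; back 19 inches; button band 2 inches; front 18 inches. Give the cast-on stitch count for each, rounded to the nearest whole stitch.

right front 99; back 130; button band 14; front 123.

Rate = 24/3.5 = 6.857 sts per in.
right front: 14.5 × 6.857 = 99.43 → 99.
back: 19 × 6.857 = 130.29 → 130.
button band: 2 × 6.857 = 13.71 → 14.
front: 18 × 6.857 = 123.43 → 123.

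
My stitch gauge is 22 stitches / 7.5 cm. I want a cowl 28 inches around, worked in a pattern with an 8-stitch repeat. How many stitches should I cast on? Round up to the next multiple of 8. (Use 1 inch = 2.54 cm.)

216 stitches.

28 in = 28 × 2.54 = 71.12 cm.
22 / 7.5 = 2.933 sts/cm.
71.12 × 2.933 = 208.62 sts.
→ 216.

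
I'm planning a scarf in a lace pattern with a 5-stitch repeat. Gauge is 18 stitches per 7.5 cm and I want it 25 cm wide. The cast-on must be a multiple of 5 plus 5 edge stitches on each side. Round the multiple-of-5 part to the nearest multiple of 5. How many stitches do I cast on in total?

CO 60 sts.

18 / 7.5 = 2.4 sts per cm.
25 × 2.4 = 60.00 sts.
Less 10 edge sts → 50.00 for the repeat.
Nearest multiple of 5: 50.
Add back 10 edge sts → 60.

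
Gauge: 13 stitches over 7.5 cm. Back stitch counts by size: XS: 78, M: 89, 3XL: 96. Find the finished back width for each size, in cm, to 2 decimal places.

13/7.5 = 1.733 sts per cm.
XS: 78 / 1.733 = 45.000 → 45.00 cm.
M: 89 / 1.733 = 51.346 → 51.35 cm.
3XL: 96 / 1.733 = 55.385 → 55.38 cm.

XS 45.00 cm; M 51.35 cm; 3XL 55.38 cm.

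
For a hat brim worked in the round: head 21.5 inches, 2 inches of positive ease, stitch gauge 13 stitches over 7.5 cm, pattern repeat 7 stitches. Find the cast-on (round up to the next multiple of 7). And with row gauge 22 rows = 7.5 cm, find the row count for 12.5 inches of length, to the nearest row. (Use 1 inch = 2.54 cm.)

Finished = 21.5 + 2 = 23.5 inches.
23.5 inches × 2.54 = 59.69 cm.
13/7.5 = 1.733 sts per cm; 59.69 × 1.733 = 103.46 sts.
Next multiple of 7 → 105.
12.5 inches = 31.75 cm; × 2.933 = 93.13 → 93 rows.

Cast on 105 stitches; work 93 rows.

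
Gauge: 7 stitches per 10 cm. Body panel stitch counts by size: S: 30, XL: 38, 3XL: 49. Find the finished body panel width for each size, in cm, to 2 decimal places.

S 42.86 cm; XL 54.29 cm; 3XL 70.00 cm.

7/10 = 0.7 sts per cm.
S: 30 / 0.7 = 42.857 → 42.86 cm.
XL: 38 / 0.7 = 54.286 → 54.29 cm.
3XL: 49 / 0.7 = 70.000 → 70.00 cm.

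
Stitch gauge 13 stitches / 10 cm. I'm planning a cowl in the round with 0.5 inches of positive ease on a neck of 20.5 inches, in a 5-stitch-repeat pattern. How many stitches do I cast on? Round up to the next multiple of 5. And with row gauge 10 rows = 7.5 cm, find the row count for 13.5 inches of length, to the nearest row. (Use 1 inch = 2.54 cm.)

Finished = 20.5 + 0.5 = 21 inches.
21 inches × 2.54 = 53.34 cm.
13/10 = 1.3 sts per cm; 53.34 × 1.3 = 69.34 sts.
Next multiple of 5 → 70.
13.5 inches = 34.29 cm; × 1.333 = 45.72 → 46 rows.

Cast on 70 stitches; work 46 rows.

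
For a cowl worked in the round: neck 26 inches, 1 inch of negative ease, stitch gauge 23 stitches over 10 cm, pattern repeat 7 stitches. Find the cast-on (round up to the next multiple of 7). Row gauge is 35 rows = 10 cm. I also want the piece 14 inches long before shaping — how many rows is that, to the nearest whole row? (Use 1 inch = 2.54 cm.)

Finished = 26 − 1 = 25 inches.
25 inches × 2.54 = 63.50 cm.
23/10 = 2.3 sts per cm; 63.50 × 2.3 = 146.05 sts.
Next multiple of 7 → 147.
14 inches = 35.56 cm; × 3.5 = 124.46 → 124 rows.

Cast on 147 stitches; work 124 rows.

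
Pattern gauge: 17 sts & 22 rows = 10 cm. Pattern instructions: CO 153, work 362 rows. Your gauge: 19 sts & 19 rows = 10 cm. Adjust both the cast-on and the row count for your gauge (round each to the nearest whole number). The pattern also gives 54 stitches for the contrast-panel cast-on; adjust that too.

Cast on 171 stitches; work 313 rows; contrast-panel cast-on 60 stitches.

Stitches: 153 × 19/17 = 171.00 → 171.
Rows: 362 × 19/22 = 312.64 → 313.
contrast-panel cast-on: 54 × 19/17 = 60.35 → 60.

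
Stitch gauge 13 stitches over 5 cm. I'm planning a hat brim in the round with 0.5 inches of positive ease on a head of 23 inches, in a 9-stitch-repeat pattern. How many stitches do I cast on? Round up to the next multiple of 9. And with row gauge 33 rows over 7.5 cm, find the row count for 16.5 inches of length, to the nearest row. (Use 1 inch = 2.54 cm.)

Cast on 162 stitches; work 184 rows.

Finished = 23 + 0.5 = 23.5 inches.
23.5 inches × 2.54 = 59.69 cm.
13/5 = 2.6 sts per cm; 59.69 × 2.6 = 155.19 sts.
Next multiple of 9 → 162.
16.5 inches = 41.91 cm; × 4.4 = 184.40 → 184 rows.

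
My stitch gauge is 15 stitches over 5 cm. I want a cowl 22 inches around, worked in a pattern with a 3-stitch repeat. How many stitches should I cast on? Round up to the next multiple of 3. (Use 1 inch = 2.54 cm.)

168 stitches.

22 in = 22 × 2.54 = 55.88 cm.
15 / 5 = 3 sts/cm.
55.88 × 3 = 167.64 sts.
→ 168.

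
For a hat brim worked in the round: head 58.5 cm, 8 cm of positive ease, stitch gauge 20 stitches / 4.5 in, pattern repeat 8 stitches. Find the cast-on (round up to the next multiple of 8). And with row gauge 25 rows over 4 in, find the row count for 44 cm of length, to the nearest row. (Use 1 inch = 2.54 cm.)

Cast on 120 stitches; work 108 rows.

Finished = 58.5 + 8 = 66.5 cm.
66.5 cm × 1/2.54 = 26.18 inches.
20/4.5 = 4.444 sts per in; 26.18 × 4.444 = 116.36 sts.
Next multiple of 8 → 120.
44 cm = 17.32 inches; × 6.25 = 108.27 → 108 rows.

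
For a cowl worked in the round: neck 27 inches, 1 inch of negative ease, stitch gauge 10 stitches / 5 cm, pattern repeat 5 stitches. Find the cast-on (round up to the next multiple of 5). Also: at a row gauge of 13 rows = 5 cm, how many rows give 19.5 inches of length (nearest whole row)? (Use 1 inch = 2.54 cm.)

Finished = 27 − 1 = 26 inches.
26 inches × 2.54 = 66.04 cm.
10/5 = 2 sts per cm; 66.04 × 2 = 132.08 sts.
Next multiple of 5 → 135.
19.5 inches = 49.53 cm; × 2.6 = 128.78 → 129 rows.

Cast on 135 stitches; work 129 rows.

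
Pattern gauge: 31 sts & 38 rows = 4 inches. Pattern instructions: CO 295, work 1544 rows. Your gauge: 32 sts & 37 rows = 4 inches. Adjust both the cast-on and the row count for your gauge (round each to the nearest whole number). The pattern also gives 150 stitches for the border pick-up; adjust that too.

Cast on 305 stitches; work 1503 rows; border pick-up 155 stitches.

Stitches: 295 × 32/31 = 304.52 → 305.
Rows: 1544 × 37/38 = 1503.37 → 1503.
border pick-up: 150 × 32/31 = 154.84 → 155.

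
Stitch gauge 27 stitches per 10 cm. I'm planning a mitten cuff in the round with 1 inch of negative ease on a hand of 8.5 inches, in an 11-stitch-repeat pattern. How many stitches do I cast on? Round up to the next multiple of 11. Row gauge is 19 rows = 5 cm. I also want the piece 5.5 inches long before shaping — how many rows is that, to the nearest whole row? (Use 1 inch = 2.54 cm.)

Finished = 8.5 − 1 = 7.5 inches.
7.5 inches × 2.54 = 19.05 cm.
27/10 = 2.7 sts per cm; 19.05 × 2.7 = 51.44 sts.
Next multiple of 11 → 55.
5.5 inches = 13.97 cm; × 3.8 = 53.09 → 53 rows.

Cast on 55 stitches; work 53 rows.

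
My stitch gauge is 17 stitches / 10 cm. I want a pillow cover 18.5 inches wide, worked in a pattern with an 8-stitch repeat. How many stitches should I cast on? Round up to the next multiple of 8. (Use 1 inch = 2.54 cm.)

CO 80 sts.

18.5 in = 18.5 × 2.54 = 46.99 cm.
17 / 10 = 1.7 sts/cm.
46.99 × 1.7 = 79.88 sts.
→ 80.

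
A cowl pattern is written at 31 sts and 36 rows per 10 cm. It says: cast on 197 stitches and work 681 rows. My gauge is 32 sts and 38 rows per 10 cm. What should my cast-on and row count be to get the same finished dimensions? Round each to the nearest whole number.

Stitches: 197 × 32/31 = 203.35 → 203.
Rows: 681 × 38/36 = 718.83 → 719.

Cast on 203 stitches; work 719 rows.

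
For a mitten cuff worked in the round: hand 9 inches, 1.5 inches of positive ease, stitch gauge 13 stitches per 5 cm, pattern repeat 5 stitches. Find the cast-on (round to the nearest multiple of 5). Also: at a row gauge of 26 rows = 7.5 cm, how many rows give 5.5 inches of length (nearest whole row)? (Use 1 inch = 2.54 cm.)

Finished = 9 + 1.5 = 10.5 inches.
10.5 inches × 2.54 = 26.67 cm.
13/5 = 2.6 sts per cm; 26.67 × 2.6 = 69.34 sts.
Nearest multiple of 5 → 70.
5.5 inches = 13.97 cm; × 3.467 = 48.43 → 48 rows.

Cast on 70 stitches; work 48 rows.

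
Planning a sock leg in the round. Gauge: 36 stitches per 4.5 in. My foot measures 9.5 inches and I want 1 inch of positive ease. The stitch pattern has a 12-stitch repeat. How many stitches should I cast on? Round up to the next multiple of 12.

84 stitches.

Finished = 9.5 + 1 = 10.5 inches.
36 / 4.5 = 8 sts/in.
10.5 × 8 = 84.00 sts.
Next multiple of 12: 84.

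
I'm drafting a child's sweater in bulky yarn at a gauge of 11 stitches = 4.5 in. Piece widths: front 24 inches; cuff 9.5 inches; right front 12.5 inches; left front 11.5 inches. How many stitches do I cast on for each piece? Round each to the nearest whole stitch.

Rate = 11/4.5 = 2.444 sts per in.
front: 24 × 2.444 = 58.67 → 59.
cuff: 9.5 × 2.444 = 23.22 → 23.
right front: 12.5 × 2.444 = 30.56 → 31.
left front: 11.5 × 2.444 = 28.11 → 28.

front 59; cuff 23; right front 31; left front 28.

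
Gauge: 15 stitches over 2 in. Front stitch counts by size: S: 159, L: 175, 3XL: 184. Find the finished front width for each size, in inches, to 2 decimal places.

15/2 = 7.5 sts per in.
S: 159 / 7.5 = 21.200 → 21.20 in.
L: 175 / 7.5 = 23.333 → 23.33 in.
3XL: 184 / 7.5 = 24.533 → 24.53 in.

S 21.20 inches; L 23.33 inches; 3XL 24.53 inches.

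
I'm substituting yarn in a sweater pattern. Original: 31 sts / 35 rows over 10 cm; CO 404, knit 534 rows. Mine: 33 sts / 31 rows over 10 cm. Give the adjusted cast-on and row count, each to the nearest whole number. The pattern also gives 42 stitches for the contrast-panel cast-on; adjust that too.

Cast on 430 stitches; work 473 rows; contrast-panel cast-on 45 stitches.

Stitches: 404 × 33/31 = 430.06 → 430.
Rows: 534 × 31/35 = 472.97 → 473.
contrast-panel cast-on: 42 × 33/31 = 44.71 → 45.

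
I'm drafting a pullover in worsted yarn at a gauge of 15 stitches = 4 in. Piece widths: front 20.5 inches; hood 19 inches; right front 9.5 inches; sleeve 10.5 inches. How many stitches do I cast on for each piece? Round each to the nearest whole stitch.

front 77; hood 71; right front 36; sleeve 39.

Rate = 15/4 = 3.75 sts per in.
front: 20.5 × 3.75 = 76.88 → 77.
hood: 19 × 3.75 = 71.25 → 71.
right front: 9.5 × 3.75 = 35.62 → 36.
sleeve: 10.5 × 3.75 = 39.38 → 39.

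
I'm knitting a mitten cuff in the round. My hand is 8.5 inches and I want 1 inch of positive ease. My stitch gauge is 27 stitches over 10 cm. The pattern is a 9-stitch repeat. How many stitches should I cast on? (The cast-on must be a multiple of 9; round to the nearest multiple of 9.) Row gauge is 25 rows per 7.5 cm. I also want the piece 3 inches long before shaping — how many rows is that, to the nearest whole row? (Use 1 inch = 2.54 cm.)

Cast on 63 stitches; work 25 rows.

Finished = 8.5 + 1 = 9.5 inches.
9.5 inches × 2.54 = 24.13 cm.
27/10 = 2.7 sts per cm; 24.13 × 2.7 = 65.15 sts.
Nearest multiple of 9 → 63.
3 inches = 7.62 cm; × 3.333 = 25.40 → 25 rows.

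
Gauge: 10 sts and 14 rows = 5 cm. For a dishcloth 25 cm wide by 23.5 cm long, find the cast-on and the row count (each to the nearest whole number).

Stitch gauge = 10/5 = 2 sts/cm; 25 × 2 = 50.00 → 50 sts.
Row gauge = 14/5 = 2.8 rows/cm; 23.5 × 2.8 = 65.80 → 66 rows.

Cast on 50 stitches and work 66 rows.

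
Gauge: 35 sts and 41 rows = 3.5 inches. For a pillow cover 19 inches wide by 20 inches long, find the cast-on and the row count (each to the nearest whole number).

Stitch gauge = 35/3.5 = 10 sts/in; 19 × 10 = 190.00 → 190 sts.
Row gauge = 41/3.5 = 11.714 rows/in; 20 × 11.714 = 234.29 → 234 rows.

Cast on 190 stitches and work 234 rows.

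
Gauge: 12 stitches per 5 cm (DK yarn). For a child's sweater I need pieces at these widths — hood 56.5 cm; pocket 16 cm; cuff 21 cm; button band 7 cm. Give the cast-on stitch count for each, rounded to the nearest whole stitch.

hood 136; pocket 38; cuff 50; button band 17.

Rate = 12/5 = 2.4 sts per cm.
hood: 56.5 × 2.4 = 135.60 → 136.
pocket: 16 × 2.4 = 38.40 → 38.
cuff: 21 × 2.4 = 50.40 → 50.
button band: 7 × 2.4 = 16.80 → 17.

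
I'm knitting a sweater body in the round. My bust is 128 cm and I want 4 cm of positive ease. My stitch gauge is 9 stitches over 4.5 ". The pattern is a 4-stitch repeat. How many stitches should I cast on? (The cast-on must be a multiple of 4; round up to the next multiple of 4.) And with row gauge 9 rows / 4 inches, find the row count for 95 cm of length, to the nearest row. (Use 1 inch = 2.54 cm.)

Finished = 128 + 4 = 132 cm.
132 cm × 1/2.54 = 51.97 inches.
9/4.5 = 2 sts per in; 51.97 × 2 = 103.94 sts.
Next multiple of 4 → 104.
95 cm = 37.40 inches; × 2.25 = 84.15 → 84 rows.

Cast on 104 stitches; work 84 rows.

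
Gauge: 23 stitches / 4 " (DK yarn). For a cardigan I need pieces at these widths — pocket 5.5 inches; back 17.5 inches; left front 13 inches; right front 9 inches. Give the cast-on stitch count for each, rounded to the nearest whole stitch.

pocket 32; back 101; left front 75; right front 52.

Rate = 23/4 = 5.75 sts per in.
pocket: 5.5 × 5.75 = 31.62 → 32.
back: 17.5 × 5.75 = 100.62 → 101.
left front: 13 × 5.75 = 74.75 → 75.
right front: 9 × 5.75 = 51.75 → 52.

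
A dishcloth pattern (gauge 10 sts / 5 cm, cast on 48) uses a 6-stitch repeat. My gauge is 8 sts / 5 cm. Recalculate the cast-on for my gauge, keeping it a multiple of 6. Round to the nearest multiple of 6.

36 stitches.

48 × 8 / 10 = 38.40.
Nearest multiple of 6: 36.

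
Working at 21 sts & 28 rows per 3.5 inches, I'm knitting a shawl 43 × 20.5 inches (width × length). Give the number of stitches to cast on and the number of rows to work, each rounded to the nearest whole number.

Stitch gauge = 21/3.5 = 6 sts/in; 43 × 6 = 258.00 → 258 sts.
Row gauge = 28/3.5 = 8 rows/in; 20.5 × 8 = 164.00 → 164 rows.

Cast on 258 stitches and work 164 rows.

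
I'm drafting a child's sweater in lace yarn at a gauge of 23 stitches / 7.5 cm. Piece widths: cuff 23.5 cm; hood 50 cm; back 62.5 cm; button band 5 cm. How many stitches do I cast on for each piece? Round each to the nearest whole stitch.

cuff 72; hood 153; back 192; button band 15.

Rate = 23/7.5 = 3.067 sts per cm.
cuff: 23.5 × 3.067 = 72.07 → 72.
hood: 50 × 3.067 = 153.33 → 153.
back: 62.5 × 3.067 = 191.67 → 192.
button band: 5 × 3.067 = 15.33 → 15.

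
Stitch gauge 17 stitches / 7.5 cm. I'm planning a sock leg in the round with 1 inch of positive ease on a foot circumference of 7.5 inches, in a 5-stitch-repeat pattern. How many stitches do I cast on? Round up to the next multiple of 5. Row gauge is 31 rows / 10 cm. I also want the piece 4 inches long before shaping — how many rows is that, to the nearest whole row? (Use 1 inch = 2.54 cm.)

Finished = 7.5 + 1 = 8.5 inches.
8.5 inches × 2.54 = 21.59 cm.
17/7.5 = 2.267 sts per cm; 21.59 × 2.267 = 48.94 sts.
Next multiple of 5 → 50.
4 inches = 10.16 cm; × 3.1 = 31.50 → 31 rows.

Cast on 50 stitches; work 31 rows.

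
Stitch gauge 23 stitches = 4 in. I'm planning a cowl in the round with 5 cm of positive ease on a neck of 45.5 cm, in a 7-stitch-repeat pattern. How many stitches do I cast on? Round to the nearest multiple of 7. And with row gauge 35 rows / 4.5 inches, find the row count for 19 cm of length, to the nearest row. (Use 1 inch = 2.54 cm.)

Cast on 112 stitches; work 58 rows.

Finished = 45.5 + 5 = 50.5 cm.
50.5 cm × 1/2.54 = 19.88 inches.
23/4 = 5.75 sts per in; 19.88 × 5.75 = 114.32 sts.
Nearest multiple of 7 → 112.
19 cm = 7.48 inches; × 7.778 = 58.18 → 58 rows.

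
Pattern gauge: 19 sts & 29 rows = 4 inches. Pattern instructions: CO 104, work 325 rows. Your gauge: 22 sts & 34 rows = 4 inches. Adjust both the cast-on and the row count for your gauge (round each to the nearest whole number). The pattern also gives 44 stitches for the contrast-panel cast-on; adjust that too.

Stitches: 104 × 22/19 = 120.42 → 120.
Rows: 325 × 34/29 = 381.03 → 381.
contrast-panel cast-on: 44 × 22/19 = 50.95 → 51.

Cast on 120 stitches; work 381 rows; contrast-panel cast-on 51 stitches.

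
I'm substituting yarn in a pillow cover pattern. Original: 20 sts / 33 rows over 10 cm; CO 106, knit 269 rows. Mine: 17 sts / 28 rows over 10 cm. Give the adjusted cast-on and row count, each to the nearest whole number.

Stitches: 106 × 17/20 = 90.10 → 90.
Rows: 269 × 28/33 = 228.24 → 228.

Cast on 90 stitches; work 228 rows.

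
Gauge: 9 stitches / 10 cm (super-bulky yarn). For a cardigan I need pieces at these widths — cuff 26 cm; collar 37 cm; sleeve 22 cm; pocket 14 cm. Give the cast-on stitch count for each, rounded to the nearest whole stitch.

cuff 23; collar 33; sleeve 20; pocket 13.

Rate = 9/10 = 0.9 sts per cm.
cuff: 26 × 0.9 = 23.40 → 23.
collar: 37 × 0.9 = 33.30 → 33.
sleeve: 22 × 0.9 = 19.80 → 20.
pocket: 14 × 0.9 = 12.60 → 13.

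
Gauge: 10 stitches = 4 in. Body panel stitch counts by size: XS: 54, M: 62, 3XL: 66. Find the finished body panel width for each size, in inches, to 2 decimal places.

XS 21.60 inches; M 24.80 inches; 3XL 26.40 inches.

10/4 = 2.5 sts per in.
XS: 54 / 2.5 = 21.600 → 21.60 in.
M: 62 / 2.5 = 24.800 → 24.80 in.
3XL: 66 / 2.5 = 26.400 → 26.40 in.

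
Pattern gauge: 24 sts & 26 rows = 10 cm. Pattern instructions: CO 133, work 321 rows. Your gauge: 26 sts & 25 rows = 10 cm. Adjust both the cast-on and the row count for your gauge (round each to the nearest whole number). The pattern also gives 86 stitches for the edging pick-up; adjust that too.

Stitches: 133 × 26/24 = 144.08 → 144.
Rows: 321 × 25/26 = 308.65 → 309.
edging pick-up: 86 × 26/24 = 93.17 → 93.

Cast on 144 stitches; work 309 rows; edging pick-up 93 stitches.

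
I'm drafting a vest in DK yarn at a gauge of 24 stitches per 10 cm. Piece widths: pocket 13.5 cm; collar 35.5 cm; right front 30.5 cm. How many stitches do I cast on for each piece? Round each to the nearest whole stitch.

Rate = 24/10 = 2.4 sts per cm.
pocket: 13.5 × 2.4 = 32.40 → 32.
collar: 35.5 × 2.4 = 85.20 → 85.
right front: 30.5 × 2.4 = 73.20 → 73.

pocket 32; collar 85; right front 73.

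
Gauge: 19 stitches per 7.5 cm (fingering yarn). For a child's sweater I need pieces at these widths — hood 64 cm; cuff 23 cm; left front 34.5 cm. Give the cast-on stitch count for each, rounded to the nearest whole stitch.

hood 162; cuff 58; left front 87.

Rate = 19/7.5 = 2.533 sts per cm.
hood: 64 × 2.533 = 162.13 → 162.
cuff: 23 × 2.533 = 58.27 → 58.
left front: 34.5 × 2.533 = 87.40 → 87.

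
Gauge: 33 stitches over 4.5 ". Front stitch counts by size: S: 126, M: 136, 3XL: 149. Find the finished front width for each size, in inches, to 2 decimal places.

S 17.18 inches; M 18.55 inches; 3XL 20.32 inches.

33/4.5 = 7.333 sts per in.
S: 126 / 7.333 = 17.182 → 17.18 in.
M: 136 / 7.333 = 18.545 → 18.55 in.
3XL: 149 / 7.333 = 20.318 → 20.32 in.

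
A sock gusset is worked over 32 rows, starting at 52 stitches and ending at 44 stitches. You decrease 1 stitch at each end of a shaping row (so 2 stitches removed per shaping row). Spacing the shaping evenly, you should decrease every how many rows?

Decrease every 8th row.

Stitches to remove: |44 − 52| = 8.
Shaping rows needed: 8 / 2 = 4.
32 rows / 4 = every 8 rows.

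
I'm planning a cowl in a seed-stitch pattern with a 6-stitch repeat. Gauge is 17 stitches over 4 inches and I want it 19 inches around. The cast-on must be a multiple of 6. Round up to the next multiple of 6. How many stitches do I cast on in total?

Cast on 84 stitches.

17 / 4 = 4.25 sts per inch.
19 × 4.25 = 80.75 sts.
Next multiple of 6: 84.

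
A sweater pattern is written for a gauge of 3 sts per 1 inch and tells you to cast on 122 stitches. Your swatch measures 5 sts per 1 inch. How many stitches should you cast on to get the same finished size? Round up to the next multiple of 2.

Scale factor = 5 / 3 = 1.667.
122 × 5 / 3 = 203.33 sts.
→ 204 sts.

204 stitches.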